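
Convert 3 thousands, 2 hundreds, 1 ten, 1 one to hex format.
Convert 3 thousands, 2 hundreds, 1 ten, 1 one (place-value notation) → 3×1000 + 2×100 + 1×10 + 1 = 3211 (decimal)
Convert 3211 (decimal) → 3211 = 12×256 + 8×16 + 11 → 0xC8B (hexadecimal)
0xC8B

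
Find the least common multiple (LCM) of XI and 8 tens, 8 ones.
Convert XI (Roman numeral) → 10 + 1 = 11 (decimal)
Convert 8 tens, 8 ones (place-value notation) → 8×10 + 8 = 88 (decimal)
Compute lcm(11, 88) = 88
88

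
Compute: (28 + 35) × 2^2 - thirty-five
Convert 2^2 (power) → 4 (decimal)
Convert thirty-five (English words) → 35 (decimal)
Expression in decimal: (28 + 35) × 4 - 35
Parentheses first: 28 + 35 = 63
Multiply: 63 × 4 = 252
Subtract: 252 - 35 = 217
217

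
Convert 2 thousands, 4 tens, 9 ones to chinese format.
Convert 2 thousands, 4 tens, 9 ones (place-value notation) → 2×1000 + 4×10 + 9 = 2049 (decimal)
Convert 2049 (decimal) → 2049 = 2×1000 + 4×10 + 9 → 二千零四十九 (Chinese numeral)
二千零四十九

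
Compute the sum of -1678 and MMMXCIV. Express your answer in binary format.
Convert MMMXCIV (Roman numeral) → 1000 + 1000 + 1000 + 90 + 4 = 3094 (decimal)
Compute -1678 + 3094 = 1416
Convert 1416 (decimal) → 1416 = 1024 + 256 + 128 + 8 → 0b10110001000 (binary)
0b10110001000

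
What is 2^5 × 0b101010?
Convert 2^5 (power) → 32 (decimal)
Convert 0b101010 (binary) → 32 + 8 + 2 = 42 (decimal)
Compute 32 × 42 = 1344
1344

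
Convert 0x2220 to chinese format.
Convert 0x2220 (hexadecimal) → 2×4096 + 2×256 + 2×16 = 8736 (decimal)
Convert 8736 (decimal) → 8736 = 8×1000 + 7×100 + 3×10 + 6 → 八千七百三十六 (Chinese numeral)
八千七百三十六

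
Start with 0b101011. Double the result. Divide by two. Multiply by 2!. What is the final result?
Convert 0b101011 (binary) → 32 + 8 + 2 + 1 = 43 (decimal)
Start: 43
43 × 2 = 86
Convert two (English words) → 2 (decimal)
86 ÷ 2 = 43
Convert 2! (factorial) → 2 (decimal)
43 × 2 = 86
86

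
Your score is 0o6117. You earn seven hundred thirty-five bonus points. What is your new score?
Convert 0o6117 (octal) → 6×512 + 1×64 + 1×8 + 7 = 3151 (decimal)
Convert seven hundred thirty-five (English words) → 7×100 + 35 = 735 (decimal)
Compute 3151 + 735 = 3886
3886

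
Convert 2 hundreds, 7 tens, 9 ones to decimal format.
Convert 2 hundreds, 7 tens, 9 ones (place-value notation) → 2×100 + 7×10 + 9 = 279 (decimal)
279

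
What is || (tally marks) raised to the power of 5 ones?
Convert || (tally marks) → 2 (decimal)
Convert 5 ones (place-value notation) → 5 (decimal)
Compute 2 ^ 5 = 32
32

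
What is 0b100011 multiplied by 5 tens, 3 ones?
Convert 0b100011 (binary) → 32 + 2 + 1 = 35 (decimal)
Convert 5 tens, 3 ones (place-value notation) → 5×10 + 3 = 53 (decimal)
Compute 35 × 53 = 1855
1855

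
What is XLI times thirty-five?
Convert XLI (Roman numeral) → 40 + 1 = 41 (decimal)
Convert thirty-five (English words) → 35 (decimal)
Compute 41 × 35 = 1435
1435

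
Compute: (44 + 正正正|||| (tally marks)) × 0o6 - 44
Convert 正正正|||| (tally marks) → 5 + 5 + 5 + 4 = 19 (decimal)
Convert 0o6 (octal) → 6 (decimal)
Expression in decimal: (44 + 19) × 6 - 44
Parentheses first: 44 + 19 = 63
Multiply: 63 × 6 = 378
Subtract: 378 - 44 = 334
334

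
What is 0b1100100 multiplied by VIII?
Convert 0b1100100 (binary) → 64 + 32 + 4 = 100 (decimal)
Convert VIII (Roman numeral) → 5 + 1 + 1 + 1 = 8 (decimal)
Compute 100 × 8 = 800
800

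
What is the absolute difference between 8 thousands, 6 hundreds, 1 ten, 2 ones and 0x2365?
Convert 8 thousands, 6 hundreds, 1 ten, 2 ones (place-value notation) → 8×1000 + 6×100 + 1×10 + 2 = 8612 (decimal)
Convert 0x2365 (hexadecimal) → 2×4096 + 3×256 + 6×16 + 5 = 9061 (decimal)
Compute |8612 - 9061| = 449
449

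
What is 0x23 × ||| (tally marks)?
Convert 0x23 (hexadecimal) → 2×16 + 3 = 35 (decimal)
Convert ||| (tally marks) → 3 (decimal)
Compute 35 × 3 = 105
105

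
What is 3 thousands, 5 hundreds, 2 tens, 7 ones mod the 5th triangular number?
Convert 3 thousands, 5 hundreds, 2 tens, 7 ones (place-value notation) → 3×1000 + 5×100 + 2×10 + 7 = 3527 (decimal)
Convert the 5th triangular number (triangular index) → 5×6/2 = 15 (decimal)
Compute 3527 mod 15 = 2
2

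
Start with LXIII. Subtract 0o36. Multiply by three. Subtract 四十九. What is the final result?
Convert LXIII (Roman numeral) → 50 + 10 + 1 + 1 + 1 = 63 (decimal)
Start: 63
Convert 0o36 (octal) → 3×8 + 6 = 30 (decimal)
63 - 30 = 33
Convert three (English words) → 3 (decimal)
33 × 3 = 99
Convert 四十九 (Chinese numeral) → 4×10 + 9 = 49 (decimal)
99 - 49 = 50
50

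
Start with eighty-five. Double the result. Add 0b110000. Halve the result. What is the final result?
Convert eighty-five (English words) → 85 (decimal)
Start: 85
85 × 2 = 170
Convert 0b110000 (binary) → 32 + 16 = 48 (decimal)
170 + 48 = 218
218 ÷ 2 = 109
109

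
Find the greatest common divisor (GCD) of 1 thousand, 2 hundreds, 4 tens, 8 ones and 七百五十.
Convert 1 thousand, 2 hundreds, 4 tens, 8 ones (place-value notation) → 1×1000 + 2×100 + 4×10 + 8 = 1248 (decimal)
Convert 七百五十 (Chinese numeral) → 7×100 + 5×10 = 750 (decimal)
Compute gcd(1248, 750) = 6
6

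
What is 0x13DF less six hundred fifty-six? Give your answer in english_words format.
Convert 0x13DF (hexadecimal) → 1×4096 + 3×256 + 13×16 + 15 = 5087 (decimal)
Convert six hundred fifty-six (English words) → 6×100 + 56 = 656 (decimal)
Compute 5087 - 656 = 4431
Convert 4431 (decimal) → 4431 = 4×1000 + 4×100 + 31 → four thousand four hundred thirty-one (English words)
four thousand four hundred thirty-one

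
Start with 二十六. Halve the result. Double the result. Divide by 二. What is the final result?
Convert 二十六 (Chinese numeral) → 2×10 + 6 = 26 (decimal)
Start: 26
26 ÷ 2 = 13
13 × 2 = 26
Convert 二 (Chinese numeral) → 2 (decimal)
26 ÷ 2 = 13
13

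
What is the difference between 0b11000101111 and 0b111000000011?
Convert 0b11000101111 (binary) → 1024 + 512 + 32 + 8 + 4 + 2 + 1 = 1583 (decimal)
Convert 0b111000000011 (binary) → 2048 + 1024 + 512 + 2 + 1 = 3587 (decimal)
Difference: |1583 - 3587| = 2004
2004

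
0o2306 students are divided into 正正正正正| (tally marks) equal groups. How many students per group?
Convert 0o2306 (octal) → 2×512 + 3×64 + 6 = 1222 (decimal)
Convert 正正正正正| (tally marks) → 5 + 5 + 5 + 5 + 5 + 1 = 26 (decimal)
Compute 1222 ÷ 26 = 47
47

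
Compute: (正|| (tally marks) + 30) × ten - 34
Convert 正|| (tally marks) → 5 + 2 = 7 (decimal)
Convert ten (English words) → 10 (decimal)
Expression in decimal: (7 + 30) × 10 - 34
Parentheses first: 7 + 30 = 37
Multiply: 37 × 10 = 370
Subtract: 370 - 34 = 336
336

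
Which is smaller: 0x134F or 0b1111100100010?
Convert 0x134F (hexadecimal) → 1×4096 + 3×256 + 4×16 + 15 = 4943 (decimal)
Convert 0b1111100100010 (binary) → 4096 + 2048 + 1024 + 512 + 256 + 32 + 2 = 7970 (decimal)
Compare 4943 vs 7970: smaller = 4943
4943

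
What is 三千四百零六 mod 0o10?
Convert 三千四百零六 (Chinese numeral) → 3×1000 + 4×100 + 6 = 3406 (decimal)
Convert 0o10 (octal) → 1×8 = 8 (decimal)
Compute 3406 mod 8 = 6
6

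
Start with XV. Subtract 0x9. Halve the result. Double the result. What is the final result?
Convert XV (Roman numeral) → 10 + 5 = 15 (decimal)
Start: 15
Convert 0x9 (hexadecimal) → 9 (decimal)
15 - 9 = 6
6 ÷ 2 = 3
3 × 2 = 6
6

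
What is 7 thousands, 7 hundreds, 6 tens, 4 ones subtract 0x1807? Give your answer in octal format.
Convert 7 thousands, 7 hundreds, 6 tens, 4 ones (place-value notation) → 7×1000 + 7×100 + 6×10 + 4 = 7764 (decimal)
Convert 0x1807 (hexadecimal) → 1×4096 + 8×256 + 7 = 6151 (decimal)
Compute 7764 - 6151 = 1613
Convert 1613 (decimal) → 1613 = 3×512 + 1×64 + 1×8 + 5 → 0o3115 (octal)
0o3115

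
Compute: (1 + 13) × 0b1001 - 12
Convert 0b1001 (binary) → 8 + 1 = 9 (decimal)
Expression in decimal: (1 + 13) × 9 - 12
Parentheses first: 1 + 13 = 14
Multiply: 14 × 9 = 126
Subtract: 126 - 12 = 114
114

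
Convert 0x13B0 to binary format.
Convert 0x13B0 (hexadecimal) → 1×4096 + 3×256 + 11×16 = 5040 (decimal)
Convert 5040 (decimal) → 5040 = 4096 + 512 + 256 + 128 + 32 + 16 → 0b1001110110000 (binary)
0b1001110110000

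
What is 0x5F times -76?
Convert 0x5F (hexadecimal) → 5×16 + 15 = 95 (decimal)
Compute 95 × -76 = -7220
-7220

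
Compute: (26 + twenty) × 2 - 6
Convert twenty (English words) → 20 (decimal)
Expression in decimal: (26 + 20) × 2 - 6
Parentheses first: 26 + 20 = 46
Multiply: 46 × 2 = 92
Subtract: 92 - 6 = 86
86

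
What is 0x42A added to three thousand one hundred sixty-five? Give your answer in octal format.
Convert 0x42A (hexadecimal) → 4×256 + 2×16 + 10 = 1066 (decimal)
Convert three thousand one hundred sixty-five (English words) → 3×1000 + 1×100 + 65 = 3165 (decimal)
Compute 1066 + 3165 = 4231
Convert 4231 (decimal) → 4231 = 1×4096 + 2×64 + 7 → 0o10207 (octal)
0o10207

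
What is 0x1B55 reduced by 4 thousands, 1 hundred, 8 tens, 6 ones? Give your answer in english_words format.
Convert 0x1B55 (hexadecimal) → 1×4096 + 11×256 + 5×16 + 5 = 6997 (decimal)
Convert 4 thousands, 1 hundred, 8 tens, 6 ones (place-value notation) → 4×1000 + 1×100 + 8×10 + 6 = 4186 (decimal)
Compute 6997 - 4186 = 2811
Convert 2811 (decimal) → 2811 = 2×1000 + 8×100 + 11 → two thousand eight hundred eleven (English words)
two thousand eight hundred eleven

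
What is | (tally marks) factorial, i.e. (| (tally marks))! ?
Convert | (tally marks) → 1 (decimal)
Compute 1! = 1
1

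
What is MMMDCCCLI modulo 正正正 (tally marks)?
Convert MMMDCCCLI (Roman numeral) → 1000 + 1000 + 1000 + 500 + 100 + 100 + 100 + 50 + 1 = 3851 (decimal)
Convert 正正正 (tally marks) → 5 + 5 + 5 = 15 (decimal)
Compute 3851 mod 15 = 11
11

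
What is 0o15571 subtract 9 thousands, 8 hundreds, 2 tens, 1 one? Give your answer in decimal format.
Convert 0o15571 (octal) → 1×4096 + 5×512 + 5×64 + 7×8 + 1 = 7033 (decimal)
Convert 9 thousands, 8 hundreds, 2 tens, 1 one (place-value notation) → 9×1000 + 8×100 + 2×10 + 1 = 9821 (decimal)
Compute 7033 - 9821 = -2788
-2788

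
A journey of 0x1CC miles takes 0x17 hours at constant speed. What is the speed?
Convert 0x1CC (hexadecimal) → 1×256 + 12×16 + 12 = 460 (decimal)
Convert 0x17 (hexadecimal) → 1×16 + 7 = 23 (decimal)
Compute 460 ÷ 23 = 20
20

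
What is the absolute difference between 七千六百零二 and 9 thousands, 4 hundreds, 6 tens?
Convert 七千六百零二 (Chinese numeral) → 7×1000 + 6×100 + 2 = 7602 (decimal)
Convert 9 thousands, 4 hundreds, 6 tens (place-value notation) → 9×1000 + 4×100 + 6×10 = 9460 (decimal)
Compute |7602 - 9460| = 1858
1858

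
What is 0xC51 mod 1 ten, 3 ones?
Convert 0xC51 (hexadecimal) → 12×256 + 5×16 + 1 = 3153 (decimal)
Convert 1 ten, 3 ones (place-value notation) → 1×10 + 3 = 13 (decimal)
Compute 3153 mod 13 = 7
7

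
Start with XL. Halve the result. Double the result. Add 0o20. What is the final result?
Convert XL (Roman numeral) → 40 (decimal)
Start: 40
40 ÷ 2 = 20
20 × 2 = 40
Convert 0o20 (octal) → 2×8 = 16 (decimal)
40 + 16 = 56
56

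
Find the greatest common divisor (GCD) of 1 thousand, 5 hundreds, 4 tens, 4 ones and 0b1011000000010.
Convert 1 thousand, 5 hundreds, 4 tens, 4 ones (place-value notation) → 1×1000 + 5×100 + 4×10 + 4 = 1544 (decimal)
Convert 0b1011000000010 (binary) → 4096 + 1024 + 512 + 2 = 5634 (decimal)
Compute gcd(1544, 5634) = 2
2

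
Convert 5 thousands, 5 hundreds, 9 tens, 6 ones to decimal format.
Convert 5 thousands, 5 hundreds, 9 tens, 6 ones (place-value notation) → 5×1000 + 5×100 + 9×10 + 6 = 5596 (decimal)
5596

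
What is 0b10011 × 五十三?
Convert 0b10011 (binary) → 16 + 2 + 1 = 19 (decimal)
Convert 五十三 (Chinese numeral) → 5×10 + 3 = 53 (decimal)
Compute 19 × 53 = 1007
1007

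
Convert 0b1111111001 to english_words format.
Convert 0b1111111001 (binary) → 512 + 256 + 128 + 64 + 32 + 16 + 8 + 1 = 1017 (decimal)
Convert 1017 (decimal) → 1017 = 1×1000 + 17 → one thousand seventeen (English words)
one thousand seventeen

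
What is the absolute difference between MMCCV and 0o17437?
Convert MMCCV (Roman numeral) → 1000 + 1000 + 100 + 100 + 5 = 2205 (decimal)
Convert 0o17437 (octal) → 1×4096 + 7×512 + 4×64 + 3×8 + 7 = 7967 (decimal)
Compute |2205 - 7967| = 5762
5762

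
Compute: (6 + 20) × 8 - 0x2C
Convert 0x2C (hexadecimal) → 2×16 + 12 = 44 (decimal)
Expression in decimal: (6 + 20) × 8 - 44
Parentheses first: 6 + 20 = 26
Multiply: 26 × 8 = 208
Subtract: 208 - 44 = 164
164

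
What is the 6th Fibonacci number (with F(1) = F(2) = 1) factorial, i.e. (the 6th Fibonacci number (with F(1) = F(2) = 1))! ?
Convert the 6th Fibonacci number (with F(1) = F(2) = 1) (Fibonacci index) → 1, 1, 2, 3, 5, 8 → 8 (decimal)
Compute 8! = 40320
40320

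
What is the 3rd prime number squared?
The 3rd prime number = 5
Compute 5² = 5 × 5 = 25
25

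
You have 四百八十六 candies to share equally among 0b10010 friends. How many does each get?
Convert 四百八十六 (Chinese numeral) → 4×100 + 8×10 + 6 = 486 (decimal)
Convert 0b10010 (binary) → 16 + 2 = 18 (decimal)
Compute 486 ÷ 18 = 27
27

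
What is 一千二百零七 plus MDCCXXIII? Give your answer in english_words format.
Convert 一千二百零七 (Chinese numeral) → 1×1000 + 2×100 + 7 = 1207 (decimal)
Convert MDCCXXIII (Roman numeral) → 1000 + 500 + 100 + 100 + 10 + 10 + 1 + 1 + 1 = 1723 (decimal)
Compute 1207 + 1723 = 2930
Convert 2930 (decimal) → 2930 = 2×1000 + 9×100 + 30 → two thousand nine hundred thirty (English words)
two thousand nine hundred thirty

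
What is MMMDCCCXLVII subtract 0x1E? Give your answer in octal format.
Convert MMMDCCCXLVII (Roman numeral) → 1000 + 1000 + 1000 + 500 + 100 + 100 + 100 + 40 + 5 + 1 + 1 = 3847 (decimal)
Convert 0x1E (hexadecimal) → 1×16 + 14 = 30 (decimal)
Compute 3847 - 30 = 3817
Convert 3817 (decimal) → 3817 = 7×512 + 3×64 + 5×8 + 1 → 0o7351 (octal)
0o7351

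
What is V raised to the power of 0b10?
Convert V (Roman numeral) → 5 (decimal)
Convert 0b10 (binary) → 2 (decimal)
Compute 5 ^ 2 = 25
25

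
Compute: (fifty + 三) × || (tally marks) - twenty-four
Convert fifty (English words) → 50 (decimal)
Convert 三 (Chinese numeral) → 3 (decimal)
Convert || (tally marks) → 2 (decimal)
Convert twenty-four (English words) → 24 (decimal)
Expression in decimal: (50 + 3) × 2 - 24
Parentheses first: 50 + 3 = 53
Multiply: 53 × 2 = 106
Subtract: 106 - 24 = 82
82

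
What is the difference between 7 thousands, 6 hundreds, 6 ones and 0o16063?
Convert 7 thousands, 6 hundreds, 6 ones (place-value notation) → 7×1000 + 6×100 + 6 = 7606 (decimal)
Convert 0o16063 (octal) → 1×4096 + 6×512 + 6×8 + 3 = 7219 (decimal)
Difference: |7606 - 7219| = 387
387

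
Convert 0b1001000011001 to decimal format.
Convert 0b1001000011001 (binary) → 4096 + 512 + 16 + 8 + 1 = 4633 (decimal)
4633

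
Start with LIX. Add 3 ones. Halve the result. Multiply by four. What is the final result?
Convert LIX (Roman numeral) → 50 + 9 = 59 (decimal)
Start: 59
Convert 3 ones (place-value notation) → 3 (decimal)
59 + 3 = 62
62 ÷ 2 = 31
Convert four (English words) → 4 (decimal)
31 × 4 = 124
124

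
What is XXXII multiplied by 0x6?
Convert XXXII (Roman numeral) → 10 + 10 + 10 + 1 + 1 = 32 (decimal)
Convert 0x6 (hexadecimal) → 6 (decimal)
Compute 32 × 6 = 192
192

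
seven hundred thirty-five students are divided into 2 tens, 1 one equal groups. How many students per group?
Convert seven hundred thirty-five (English words) → 7×100 + 35 = 735 (decimal)
Convert 2 tens, 1 one (place-value notation) → 2×10 + 1 = 21 (decimal)
Compute 735 ÷ 21 = 35
35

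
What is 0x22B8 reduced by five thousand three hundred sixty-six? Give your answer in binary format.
Convert 0x22B8 (hexadecimal) → 2×4096 + 2×256 + 11×16 + 8 = 8888 (decimal)
Convert five thousand three hundred sixty-six (English words) → 5×1000 + 3×100 + 66 = 5366 (decimal)
Compute 8888 - 5366 = 3522
Convert 3522 (decimal) → 3522 = 2048 + 1024 + 256 + 128 + 64 + 2 → 0b110111000010 (binary)
0b110111000010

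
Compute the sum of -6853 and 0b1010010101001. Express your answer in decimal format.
Convert 0b1010010101001 (binary) → 4096 + 1024 + 128 + 32 + 8 + 1 = 5289 (decimal)
Compute -6853 + 5289 = -1564
-1564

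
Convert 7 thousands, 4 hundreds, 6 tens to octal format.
Convert 7 thousands, 4 hundreds, 6 tens (place-value notation) → 7×1000 + 4×100 + 6×10 = 7460 (decimal)
Convert 7460 (decimal) → 7460 = 1×4096 + 6×512 + 4×64 + 4×8 + 4 → 0o16444 (octal)
0o16444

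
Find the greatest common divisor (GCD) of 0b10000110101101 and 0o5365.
Convert 0b10000110101101 (binary) → 8192 + 256 + 128 + 32 + 8 + 4 + 1 = 8621 (decimal)
Convert 0o5365 (octal) → 5×512 + 3×64 + 6×8 + 5 = 2805 (decimal)
Compute gcd(8621, 2805) = 1
1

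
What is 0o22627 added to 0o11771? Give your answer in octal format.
Convert 0o22627 (octal) → 2×4096 + 2×512 + 6×64 + 2×8 + 7 = 9623 (decimal)
Convert 0o11771 (octal) → 1×4096 + 1×512 + 7×64 + 7×8 + 1 = 5113 (decimal)
Compute 9623 + 5113 = 14736
Convert 14736 (decimal) → 14736 = 3×4096 + 4×512 + 6×64 + 2×8 → 0o34620 (octal)
0o34620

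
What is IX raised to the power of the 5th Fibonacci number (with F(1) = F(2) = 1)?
Convert IX (Roman numeral) → 9 (decimal)
Convert the 5th Fibonacci number (with F(1) = F(2) = 1) (Fibonacci index) → 1, 1, 2, 3, 5 → 5 (decimal)
Compute 9 ^ 5 = 59049
59049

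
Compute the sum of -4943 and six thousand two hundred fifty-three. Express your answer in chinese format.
Convert six thousand two hundred fifty-three (English words) → 6×1000 + 2×100 + 53 = 6253 (decimal)
Compute -4943 + 6253 = 1310
Convert 1310 (decimal) → 1310 = 1×1000 + 3×100 + 1×10 → 一千三百一十 (Chinese numeral)
一千三百一十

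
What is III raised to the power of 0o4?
Convert III (Roman numeral) → 1 + 1 + 1 = 3 (decimal)
Convert 0o4 (octal) → 4 (decimal)
Compute 3 ^ 4 = 81
81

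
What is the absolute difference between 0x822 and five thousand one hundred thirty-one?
Convert 0x822 (hexadecimal) → 8×256 + 2×16 + 2 = 2082 (decimal)
Convert five thousand one hundred thirty-one (English words) → 5×1000 + 1×100 + 31 = 5131 (decimal)
Compute |2082 - 5131| = 3049
3049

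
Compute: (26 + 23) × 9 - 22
Parentheses first: 26 + 23 = 49
Multiply: 49 × 9 = 441
Subtract: 441 - 22 = 419
419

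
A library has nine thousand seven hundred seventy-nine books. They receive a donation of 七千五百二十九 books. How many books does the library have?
Convert nine thousand seven hundred seventy-nine (English words) → 9×1000 + 7×100 + 79 = 9779 (decimal)
Convert 七千五百二十九 (Chinese numeral) → 7×1000 + 5×100 + 2×10 + 9 = 7529 (decimal)
Compute 9779 + 7529 = 17308
17308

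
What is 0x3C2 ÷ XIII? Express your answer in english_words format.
Convert 0x3C2 (hexadecimal) → 3×256 + 12×16 + 2 = 962 (decimal)
Convert XIII (Roman numeral) → 10 + 1 + 1 + 1 = 13 (decimal)
Compute 962 ÷ 13 = 74
Convert 74 (decimal) → seventy-four (English words)
seventy-four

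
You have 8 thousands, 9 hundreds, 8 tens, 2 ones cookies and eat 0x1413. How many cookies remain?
Convert 8 thousands, 9 hundreds, 8 tens, 2 ones (place-value notation) → 8×1000 + 9×100 + 8×10 + 2 = 8982 (decimal)
Convert 0x1413 (hexadecimal) → 1×4096 + 4×256 + 1×16 + 3 = 5139 (decimal)
Compute 8982 - 5139 = 3843
3843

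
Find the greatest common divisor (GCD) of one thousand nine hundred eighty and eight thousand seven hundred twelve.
Convert one thousand nine hundred eighty (English words) → 1×1000 + 9×100 + 80 = 1980 (decimal)
Convert eight thousand seven hundred twelve (English words) → 8×1000 + 7×100 + 12 = 8712 (decimal)
Compute gcd(1980, 8712) = 396
396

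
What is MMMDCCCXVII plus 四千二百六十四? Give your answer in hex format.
Convert MMMDCCCXVII (Roman numeral) → 1000 + 1000 + 1000 + 500 + 100 + 100 + 100 + 10 + 5 + 1 + 1 = 3817 (decimal)
Convert 四千二百六十四 (Chinese numeral) → 4×1000 + 2×100 + 6×10 + 4 = 4264 (decimal)
Compute 3817 + 4264 = 8081
Convert 8081 (decimal) → 8081 = 1×4096 + 15×256 + 9×16 + 1 → 0x1F91 (hexadecimal)
0x1F91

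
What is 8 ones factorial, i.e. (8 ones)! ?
Convert 8 ones (place-value notation) → 8 (decimal)
Compute 8! = 40320
40320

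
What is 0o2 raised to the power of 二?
Convert 0o2 (octal) → 2 (decimal)
Convert 二 (Chinese numeral) → 2 (decimal)
Compute 2 ^ 2 = 4
4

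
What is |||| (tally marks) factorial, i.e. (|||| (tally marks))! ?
Convert |||| (tally marks) → 4 (decimal)
Compute 4! = 24
24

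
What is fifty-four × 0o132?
Convert fifty-four (English words) → 54 (decimal)
Convert 0o132 (octal) → 1×64 + 3×8 + 2 = 90 (decimal)
Compute 54 × 90 = 4860
4860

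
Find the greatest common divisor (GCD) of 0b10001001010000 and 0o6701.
Convert 0b10001001010000 (binary) → 8192 + 512 + 64 + 16 = 8784 (decimal)
Convert 0o6701 (octal) → 6×512 + 7×64 + 1 = 3521 (decimal)
Compute gcd(8784, 3521) = 1
1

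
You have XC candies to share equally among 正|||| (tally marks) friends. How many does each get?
Convert XC (Roman numeral) → 90 (decimal)
Convert 正|||| (tally marks) → 5 + 4 = 9 (decimal)
Compute 90 ÷ 9 = 10
10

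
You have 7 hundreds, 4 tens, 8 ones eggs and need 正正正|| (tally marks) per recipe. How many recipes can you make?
Convert 7 hundreds, 4 tens, 8 ones (place-value notation) → 7×100 + 4×10 + 8 = 748 (decimal)
Convert 正正正|| (tally marks) → 5 + 5 + 5 + 2 = 17 (decimal)
Compute 748 ÷ 17 = 44
44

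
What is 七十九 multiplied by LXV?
Convert 七十九 (Chinese numeral) → 7×10 + 9 = 79 (decimal)
Convert LXV (Roman numeral) → 50 + 10 + 5 = 65 (decimal)
Compute 79 × 65 = 5135
5135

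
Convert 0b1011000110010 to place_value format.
Convert 0b1011000110010 (binary) → 4096 + 1024 + 512 + 32 + 16 + 2 = 5682 (decimal)
Convert 5682 (decimal) → 5682 = 5×1000 + 6×100 + 8×10 + 2 → 5 thousands, 6 hundreds, 8 tens, 2 ones (place-value notation)
5 thousands, 6 hundreds, 8 tens, 2 ones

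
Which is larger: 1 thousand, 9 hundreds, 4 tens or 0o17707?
Convert 1 thousand, 9 hundreds, 4 tens (place-value notation) → 1×1000 + 9×100 + 4×10 = 1940 (decimal)
Convert 0o17707 (octal) → 1×4096 + 7×512 + 7×64 + 7 = 8135 (decimal)
Compare 1940 vs 8135: larger = 8135
8135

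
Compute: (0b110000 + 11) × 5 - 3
Convert 0b110000 (binary) → 32 + 16 = 48 (decimal)
Expression in decimal: (48 + 11) × 5 - 3
Parentheses first: 48 + 11 = 59
Multiply: 59 × 5 = 295
Subtract: 295 - 3 = 292
292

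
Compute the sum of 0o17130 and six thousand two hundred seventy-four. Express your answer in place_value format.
Convert 0o17130 (octal) → 1×4096 + 7×512 + 1×64 + 3×8 = 7768 (decimal)
Convert six thousand two hundred seventy-four (English words) → 6×1000 + 2×100 + 74 = 6274 (decimal)
Compute 7768 + 6274 = 14042
Convert 14042 (decimal) → 14042 = 14×1000 + 4×10 + 2 → 14 thousands, 4 tens, 2 ones (place-value notation)
14 thousands, 4 tens, 2 ones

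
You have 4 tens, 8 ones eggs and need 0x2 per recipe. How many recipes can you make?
Convert 4 tens, 8 ones (place-value notation) → 4×10 + 8 = 48 (decimal)
Convert 0x2 (hexadecimal) → 2 (decimal)
Compute 48 ÷ 2 = 24
24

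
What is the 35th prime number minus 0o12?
The 35th prime number = 149
Convert 0o12 (octal) → 1×8 + 2 = 10 (decimal)
Compute 149 - 10 = 139
139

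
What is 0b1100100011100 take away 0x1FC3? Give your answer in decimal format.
Convert 0b1100100011100 (binary) → 4096 + 2048 + 256 + 16 + 8 + 4 = 6428 (decimal)
Convert 0x1FC3 (hexadecimal) → 1×4096 + 15×256 + 12×16 + 3 = 8131 (decimal)
Compute 6428 - 8131 = -1703
-1703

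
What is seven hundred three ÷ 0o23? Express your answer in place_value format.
Convert seven hundred three (English words) → 7×100 + 3 = 703 (decimal)
Convert 0o23 (octal) → 2×8 + 3 = 19 (decimal)
Compute 703 ÷ 19 = 37
Convert 37 (decimal) → 37 = 3×10 + 7 → 3 tens, 7 ones (place-value notation)
3 tens, 7 ones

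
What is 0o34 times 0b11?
Convert 0o34 (octal) → 3×8 + 4 = 28 (decimal)
Convert 0b11 (binary) → 2 + 1 = 3 (decimal)
Compute 28 × 3 = 84
84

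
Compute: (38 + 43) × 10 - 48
Parentheses first: 38 + 43 = 81
Multiply: 81 × 10 = 810
Subtract: 810 - 48 = 762
762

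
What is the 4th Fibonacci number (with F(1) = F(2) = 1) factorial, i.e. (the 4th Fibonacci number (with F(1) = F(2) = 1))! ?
Convert the 4th Fibonacci number (with F(1) = F(2) = 1) (Fibonacci index) → 1, 1, 2, 3 → 3 (decimal)
Compute 3! = 6
6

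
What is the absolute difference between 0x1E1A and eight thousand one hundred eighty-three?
Convert 0x1E1A (hexadecimal) → 1×4096 + 14×256 + 1×16 + 10 = 7706 (decimal)
Convert eight thousand one hundred eighty-three (English words) → 8×1000 + 1×100 + 83 = 8183 (decimal)
Compute |7706 - 8183| = 477
477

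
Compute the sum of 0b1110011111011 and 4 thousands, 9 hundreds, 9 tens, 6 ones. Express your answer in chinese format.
Convert 0b1110011111011 (binary) → 4096 + 2048 + 1024 + 128 + 64 + 32 + 16 + 8 + 2 + 1 = 7419 (decimal)
Convert 4 thousands, 9 hundreds, 9 tens, 6 ones (place-value notation) → 4×1000 + 9×100 + 9×10 + 6 = 4996 (decimal)
Compute 7419 + 4996 = 12415
Convert 12415 (decimal) → 12415 = 1×10000 + 2×1000 + 4×100 + 1×10 + 5 → 一万二千四百一十五 (Chinese numeral)
一万二千四百一十五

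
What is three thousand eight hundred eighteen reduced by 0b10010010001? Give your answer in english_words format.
Convert three thousand eight hundred eighteen (English words) → 3×1000 + 8×100 + 18 = 3818 (decimal)
Convert 0b10010010001 (binary) → 1024 + 128 + 16 + 1 = 1169 (decimal)
Compute 3818 - 1169 = 2649
Convert 2649 (decimal) → 2649 = 2×1000 + 6×100 + 49 → two thousand six hundred forty-nine (English words)
two thousand six hundred forty-nine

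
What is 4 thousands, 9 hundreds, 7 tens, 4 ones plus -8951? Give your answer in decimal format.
Convert 4 thousands, 9 hundreds, 7 tens, 4 ones (place-value notation) → 4×1000 + 9×100 + 7×10 + 4 = 4974 (decimal)
Compute 4974 + -8951 = -3977
-3977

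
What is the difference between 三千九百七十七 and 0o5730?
Convert 三千九百七十七 (Chinese numeral) → 3×1000 + 9×100 + 7×10 + 7 = 3977 (decimal)
Convert 0o5730 (octal) → 5×512 + 7×64 + 3×8 = 3032 (decimal)
Difference: |3977 - 3032| = 945
945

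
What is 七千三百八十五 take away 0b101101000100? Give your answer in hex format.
Convert 七千三百八十五 (Chinese numeral) → 7×1000 + 3×100 + 8×10 + 5 = 7385 (decimal)
Convert 0b101101000100 (binary) → 2048 + 512 + 256 + 64 + 4 = 2884 (decimal)
Compute 7385 - 2884 = 4501
Convert 4501 (decimal) → 4501 = 1×4096 + 1×256 + 9×16 + 5 → 0x1195 (hexadecimal)
0x1195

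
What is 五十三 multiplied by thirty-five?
Convert 五十三 (Chinese numeral) → 5×10 + 3 = 53 (decimal)
Convert thirty-five (English words) → 35 (decimal)
Compute 53 × 35 = 1855
1855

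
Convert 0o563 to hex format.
Convert 0o563 (octal) → 5×64 + 6×8 + 3 = 371 (decimal)
Convert 371 (decimal) → 371 = 1×256 + 7×16 + 3 → 0x173 (hexadecimal)
0x173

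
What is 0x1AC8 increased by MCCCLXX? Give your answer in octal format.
Convert 0x1AC8 (hexadecimal) → 1×4096 + 10×256 + 12×16 + 8 = 6856 (decimal)
Convert MCCCLXX (Roman numeral) → 1000 + 100 + 100 + 100 + 50 + 10 + 10 = 1370 (decimal)
Compute 6856 + 1370 = 8226
Convert 8226 (decimal) → 8226 = 2×4096 + 4×8 + 2 → 0o20042 (octal)
0o20042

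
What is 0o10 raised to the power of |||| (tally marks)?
Convert 0o10 (octal) → 1×8 = 8 (decimal)
Convert |||| (tally marks) → 4 (decimal)
Compute 8 ^ 4 = 4096
4096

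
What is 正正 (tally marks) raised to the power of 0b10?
Convert 正正 (tally marks) → 5 + 5 = 10 (decimal)
Convert 0b10 (binary) → 2 (decimal)
Compute 10 ^ 2 = 100
100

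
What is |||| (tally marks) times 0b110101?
Convert |||| (tally marks) → 4 (decimal)
Convert 0b110101 (binary) → 32 + 16 + 4 + 1 = 53 (decimal)
Compute 4 × 53 = 212
212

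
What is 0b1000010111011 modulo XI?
Convert 0b1000010111011 (binary) → 4096 + 128 + 32 + 16 + 8 + 2 + 1 = 4283 (decimal)
Convert XI (Roman numeral) → 10 + 1 = 11 (decimal)
Compute 4283 mod 11 = 4
4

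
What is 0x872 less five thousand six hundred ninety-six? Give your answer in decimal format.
Convert 0x872 (hexadecimal) → 8×256 + 7×16 + 2 = 2162 (decimal)
Convert five thousand six hundred ninety-six (English words) → 5×1000 + 6×100 + 96 = 5696 (decimal)
Compute 2162 - 5696 = -3534
-3534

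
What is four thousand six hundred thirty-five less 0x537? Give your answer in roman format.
Convert four thousand six hundred thirty-five (English words) → 4×1000 + 6×100 + 35 = 4635 (decimal)
Convert 0x537 (hexadecimal) → 5×256 + 3×16 + 7 = 1335 (decimal)
Compute 4635 - 1335 = 3300
Convert 3300 (decimal) → 3300 = 1000 + 1000 + 1000 + 100 + 100 + 100 → MMMCCC (Roman numeral)
MMMCCC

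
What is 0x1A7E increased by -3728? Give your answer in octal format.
Convert 0x1A7E (hexadecimal) → 1×4096 + 10×256 + 7×16 + 14 = 6782 (decimal)
Compute 6782 + -3728 = 3054
Convert 3054 (decimal) → 3054 = 5×512 + 7×64 + 5×8 + 6 → 0o5756 (octal)
0o5756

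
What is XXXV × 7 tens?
Convert XXXV (Roman numeral) → 10 + 10 + 10 + 5 = 35 (decimal)
Convert 7 tens (place-value notation) → 7×10 = 70 (decimal)
Compute 35 × 70 = 2450
2450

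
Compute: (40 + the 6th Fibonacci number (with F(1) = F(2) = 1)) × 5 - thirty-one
Convert the 6th Fibonacci number (with F(1) = F(2) = 1) (Fibonacci index) → 1, 1, 2, 3, 5, 8 → 8 (decimal)
Convert thirty-one (English words) → 31 (decimal)
Expression in decimal: (40 + 8) × 5 - 31
Parentheses first: 40 + 8 = 48
Multiply: 48 × 5 = 240
Subtract: 240 - 31 = 209
209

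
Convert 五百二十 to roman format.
Convert 五百二十 (Chinese numeral) → 5×100 + 2×10 = 520 (decimal)
Convert 520 (decimal) → 520 = 500 + 10 + 10 → DXX (Roman numeral)
DXX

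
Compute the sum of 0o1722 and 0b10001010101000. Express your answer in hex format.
Convert 0o1722 (octal) → 1×512 + 7×64 + 2×8 + 2 = 978 (decimal)
Convert 0b10001010101000 (binary) → 8192 + 512 + 128 + 32 + 8 = 8872 (decimal)
Compute 978 + 8872 = 9850
Convert 9850 (decimal) → 9850 = 2×4096 + 6×256 + 7×16 + 10 → 0x267A (hexadecimal)
0x267A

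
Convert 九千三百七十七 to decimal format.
Convert 九千三百七十七 (Chinese numeral) → 9×1000 + 3×100 + 7×10 + 7 = 9377 (decimal)
9377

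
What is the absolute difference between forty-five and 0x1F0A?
Convert forty-five (English words) → 45 (decimal)
Convert 0x1F0A (hexadecimal) → 1×4096 + 15×256 + 10 = 7946 (decimal)
Compute |45 - 7946| = 7901
7901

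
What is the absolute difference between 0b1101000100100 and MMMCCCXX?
Convert 0b1101000100100 (binary) → 4096 + 2048 + 512 + 32 + 4 = 6692 (decimal)
Convert MMMCCCXX (Roman numeral) → 1000 + 1000 + 1000 + 100 + 100 + 100 + 10 + 10 = 3320 (decimal)
Compute |6692 - 3320| = 3372
3372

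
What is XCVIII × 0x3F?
Convert XCVIII (Roman numeral) → 90 + 5 + 1 + 1 + 1 = 98 (decimal)
Convert 0x3F (hexadecimal) → 3×16 + 15 = 63 (decimal)
Compute 98 × 63 = 6174
6174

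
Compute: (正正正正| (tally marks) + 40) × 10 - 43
Convert 正正正正| (tally marks) → 5 + 5 + 5 + 5 + 1 = 21 (decimal)
Expression in decimal: (21 + 40) × 10 - 43
Parentheses first: 21 + 40 = 61
Multiply: 61 × 10 = 610
Subtract: 610 - 43 = 567
567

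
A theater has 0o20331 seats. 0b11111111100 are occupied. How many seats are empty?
Convert 0o20331 (octal) → 2×4096 + 3×64 + 3×8 + 1 = 8409 (decimal)
Convert 0b11111111100 (binary) → 1024 + 512 + 256 + 128 + 64 + 32 + 16 + 8 + 4 = 2044 (decimal)
Compute 8409 - 2044 = 6365
6365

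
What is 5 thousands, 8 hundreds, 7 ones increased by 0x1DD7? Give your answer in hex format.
Convert 5 thousands, 8 hundreds, 7 ones (place-value notation) → 5×1000 + 8×100 + 7 = 5807 (decimal)
Convert 0x1DD7 (hexadecimal) → 1×4096 + 13×256 + 13×16 + 7 = 7639 (decimal)
Compute 5807 + 7639 = 13446
Convert 13446 (decimal) → 13446 = 3×4096 + 4×256 + 8×16 + 6 → 0x3486 (hexadecimal)
0x3486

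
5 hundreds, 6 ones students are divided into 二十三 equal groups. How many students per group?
Convert 5 hundreds, 6 ones (place-value notation) → 5×100 + 6 = 506 (decimal)
Convert 二十三 (Chinese numeral) → 2×10 + 3 = 23 (decimal)
Compute 506 ÷ 23 = 22
22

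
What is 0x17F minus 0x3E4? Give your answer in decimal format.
Convert 0x17F (hexadecimal) → 1×256 + 7×16 + 15 = 383 (decimal)
Convert 0x3E4 (hexadecimal) → 3×256 + 14×16 + 4 = 996 (decimal)
Compute 383 - 996 = -613
-613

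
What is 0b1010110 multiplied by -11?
Convert 0b1010110 (binary) → 64 + 16 + 4 + 2 = 86 (decimal)
Compute 86 × -11 = -946
-946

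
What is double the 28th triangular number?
The 28th triangular number = 28×29/2 = 406
Compute 406 × 2 = 812
812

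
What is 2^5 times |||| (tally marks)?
Convert 2^5 (power) → 32 (decimal)
Convert |||| (tally marks) → 4 (decimal)
Compute 32 × 4 = 128
128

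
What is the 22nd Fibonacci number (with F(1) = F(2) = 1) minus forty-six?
The 22nd Fibonacci number (with F(1) = F(2) = 1) = 17711
Convert forty-six (English words) → 46 (decimal)
Compute 17711 - 46 = 17665
17665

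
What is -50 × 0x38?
Convert 0x38 (hexadecimal) → 3×16 + 8 = 56 (decimal)
Compute -50 × 56 = -2800
-2800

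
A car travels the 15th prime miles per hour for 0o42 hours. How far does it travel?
Convert the 15th prime (prime index) → 47 (decimal)
Convert 0o42 (octal) → 4×8 + 2 = 34 (decimal)
Compute 47 × 34 = 1598
1598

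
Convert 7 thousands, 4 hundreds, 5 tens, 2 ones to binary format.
Convert 7 thousands, 4 hundreds, 5 tens, 2 ones (place-value notation) → 7×1000 + 4×100 + 5×10 + 2 = 7452 (decimal)
Convert 7452 (decimal) → 7452 = 4096 + 2048 + 1024 + 256 + 16 + 8 + 4 → 0b1110100011100 (binary)
0b1110100011100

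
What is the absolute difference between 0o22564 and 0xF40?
Convert 0o22564 (octal) → 2×4096 + 2×512 + 5×64 + 6×8 + 4 = 9588 (decimal)
Convert 0xF40 (hexadecimal) → 15×256 + 4×16 = 3904 (decimal)
Compute |9588 - 3904| = 5684
5684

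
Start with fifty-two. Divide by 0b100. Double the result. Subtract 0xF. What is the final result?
Convert fifty-two (English words) → 52 (decimal)
Start: 52
Convert 0b100 (binary) → 4 (decimal)
52 ÷ 4 = 13
13 × 2 = 26
Convert 0xF (hexadecimal) → 15 (decimal)
26 - 15 = 11
11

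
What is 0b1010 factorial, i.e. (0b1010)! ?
Convert 0b1010 (binary) → 8 + 2 = 10 (decimal)
Compute 10! = 3628800
3628800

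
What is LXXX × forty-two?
Convert LXXX (Roman numeral) → 50 + 10 + 10 + 10 = 80 (decimal)
Convert forty-two (English words) → 42 (decimal)
Compute 80 × 42 = 3360
3360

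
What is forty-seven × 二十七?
Convert forty-seven (English words) → 47 (decimal)
Convert 二十七 (Chinese numeral) → 2×10 + 7 = 27 (decimal)
Compute 47 × 27 = 1269
1269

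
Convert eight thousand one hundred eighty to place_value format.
Convert eight thousand one hundred eighty (English words) → 8×1000 + 1×100 + 80 = 8180 (decimal)
Convert 8180 (decimal) → 8180 = 8×1000 + 1×100 + 8×10 → 8 thousands, 1 hundred, 8 tens (place-value notation)
8 thousands, 1 hundred, 8 tens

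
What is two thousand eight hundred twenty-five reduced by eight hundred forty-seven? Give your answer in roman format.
Convert two thousand eight hundred twenty-five (English words) → 2×1000 + 8×100 + 25 = 2825 (decimal)
Convert eight hundred forty-seven (English words) → 8×100 + 47 = 847 (decimal)
Compute 2825 - 847 = 1978
Convert 1978 (decimal) → 1978 = 1000 + 900 + 50 + 10 + 10 + 5 + 1 + 1 + 1 → MCMLXXVIII (Roman numeral)
MCMLXXVIII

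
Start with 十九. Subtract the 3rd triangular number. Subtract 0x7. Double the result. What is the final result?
Convert 十九 (Chinese numeral) → 1×10 + 9 = 19 (decimal)
Start: 19
Convert the 3rd triangular number (triangular index) → 3×4/2 = 6 (decimal)
19 - 6 = 13
Convert 0x7 (hexadecimal) → 7 (decimal)
13 - 7 = 6
6 × 2 = 12
12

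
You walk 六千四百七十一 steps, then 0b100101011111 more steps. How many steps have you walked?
Convert 六千四百七十一 (Chinese numeral) → 6×1000 + 4×100 + 7×10 + 1 = 6471 (decimal)
Convert 0b100101011111 (binary) → 2048 + 256 + 64 + 16 + 8 + 4 + 2 + 1 = 2399 (decimal)
Compute 6471 + 2399 = 8870
8870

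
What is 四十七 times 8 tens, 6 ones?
Convert 四十七 (Chinese numeral) → 4×10 + 7 = 47 (decimal)
Convert 8 tens, 6 ones (place-value notation) → 8×10 + 6 = 86 (decimal)
Compute 47 × 86 = 4042
4042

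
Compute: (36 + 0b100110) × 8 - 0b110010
Convert 0b100110 (binary) → 32 + 4 + 2 = 38 (decimal)
Convert 0b110010 (binary) → 32 + 16 + 2 = 50 (decimal)
Expression in decimal: (36 + 38) × 8 - 50
Parentheses first: 36 + 38 = 74
Multiply: 74 × 8 = 592
Subtract: 592 - 50 = 542
542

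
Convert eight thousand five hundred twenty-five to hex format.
Convert eight thousand five hundred twenty-five (English words) → 8×1000 + 5×100 + 25 = 8525 (decimal)
Convert 8525 (decimal) → 8525 = 2×4096 + 1×256 + 4×16 + 13 → 0x214D (hexadecimal)
0x214D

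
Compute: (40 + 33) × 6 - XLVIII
Convert XLVIII (Roman numeral) → 40 + 5 + 1 + 1 + 1 = 48 (decimal)
Expression in decimal: (40 + 33) × 6 - 48
Parentheses first: 40 + 33 = 73
Multiply: 73 × 6 = 438
Subtract: 438 - 48 = 390
390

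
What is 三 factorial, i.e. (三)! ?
Convert 三 (Chinese numeral) → 3 (decimal)
Compute 3! = 6
6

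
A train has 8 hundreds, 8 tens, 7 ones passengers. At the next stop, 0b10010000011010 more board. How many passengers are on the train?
Convert 8 hundreds, 8 tens, 7 ones (place-value notation) → 8×100 + 8×10 + 7 = 887 (decimal)
Convert 0b10010000011010 (binary) → 8192 + 1024 + 16 + 8 + 2 = 9242 (decimal)
Compute 887 + 9242 = 10129
10129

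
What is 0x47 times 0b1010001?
Convert 0x47 (hexadecimal) → 4×16 + 7 = 71 (decimal)
Convert 0b1010001 (binary) → 64 + 16 + 1 = 81 (decimal)
Compute 71 × 81 = 5751
5751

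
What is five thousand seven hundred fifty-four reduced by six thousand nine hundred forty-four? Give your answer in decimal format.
Convert five thousand seven hundred fifty-four (English words) → 5×1000 + 7×100 + 54 = 5754 (decimal)
Convert six thousand nine hundred forty-four (English words) → 6×1000 + 9×100 + 44 = 6944 (decimal)
Compute 5754 - 6944 = -1190
-1190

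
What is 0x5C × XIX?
Convert 0x5C (hexadecimal) → 5×16 + 12 = 92 (decimal)
Convert XIX (Roman numeral) → 10 + 9 = 19 (decimal)
Compute 92 × 19 = 1748
1748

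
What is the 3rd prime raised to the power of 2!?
Convert the 3rd prime (prime index) → 5 (decimal)
Convert 2! (factorial) → 2 (decimal)
Compute 5 ^ 2 = 25
25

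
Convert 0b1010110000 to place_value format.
Convert 0b1010110000 (binary) → 512 + 128 + 32 + 16 = 688 (decimal)
Convert 688 (decimal) → 688 = 6×100 + 8×10 + 8 → 6 hundreds, 8 tens, 8 ones (place-value notation)
6 hundreds, 8 tens, 8 ones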